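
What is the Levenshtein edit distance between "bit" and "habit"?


Word 1: "bit" (length 3)
Word 2: "habit" (length 5)
One optimal edit sequence (insert/delete/substitute each cost 1):
  1. insert 'h'  (+1)
  2. insert 'a'  (+1)
  3. keep 'b'
  4. keep 'i'
  5. keep 't'
Total edit operations: 2
Edit distance = 2


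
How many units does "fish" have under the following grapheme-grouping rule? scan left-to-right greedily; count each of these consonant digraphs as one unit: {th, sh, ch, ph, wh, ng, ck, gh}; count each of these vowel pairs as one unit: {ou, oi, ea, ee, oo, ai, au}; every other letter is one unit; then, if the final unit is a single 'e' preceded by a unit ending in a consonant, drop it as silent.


Word: "fish" (4 letters)
Left-to-right scan:
  (1) 'f' (letter)
  (2) 'i' (letter)
  (3) 'sh' (digraph)
Units from scan: 3
Sound units = 3 units


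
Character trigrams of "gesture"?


Word: "gesture" (length 7)
Number of trigrams = 7 - 3 + 1 = 5
  Position 0: "ges"
  Position 1: "est"
  Position 2: "stu"
  Position 3: "tur"
  Position 4: "ure"
Trigrams = "ges", "est", "stu", "tur", "ure"


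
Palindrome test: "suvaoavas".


Word: "suvaoavas"
Reversed: "savaoavus"
Forward == Backward? suvaoavas != savaoavus
Palindrome = No


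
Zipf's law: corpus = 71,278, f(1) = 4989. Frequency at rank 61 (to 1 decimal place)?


Zipf's law: f(r) = f(1) / r
f(1) = 4989
f(61) = 4989 / 61
= 81.8 occurrences


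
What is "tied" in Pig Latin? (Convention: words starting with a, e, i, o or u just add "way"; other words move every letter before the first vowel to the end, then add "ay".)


Word: "tied"
Starts with consonant(s) → move to end, add 'ay'
Consonant cluster: "t"
Pig Latin = "iedtay"


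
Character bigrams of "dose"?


Word: "dose" (length 4)
Number of bigrams = 4 - 2 + 1 = 3
  Position 0: "do"
  Position 1: "os"
  Position 2: "se"
Bigrams = "do", "os", "se"


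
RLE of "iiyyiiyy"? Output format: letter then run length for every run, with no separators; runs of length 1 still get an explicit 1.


String: "iiyyiiyy"
Scanning for consecutive runs:
  'i' x 2
  'y' x 2
  'i' x 2
  'y' x 2
RLE = "i2y2i2y2"


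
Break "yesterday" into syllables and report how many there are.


Word: "yesterday"
Syllable breakdown: yes / ter / day
Counting: 3 parts
= 3 syllables


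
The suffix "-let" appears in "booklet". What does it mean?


Suffix: -let
Example: booklet = book + -let
Meaning = small


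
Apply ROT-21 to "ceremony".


Word: "ceremony"
Shift: 21
Each letter → (letter + shift) mod 26:
  'c' (2) + 21 = 23 → 'x'
  'e' (4) + 21 = 25 → 'z'
  'r' (17) + 21 = 12 → 'm'
  'e' (4) + 21 = 25 → 'z'
  'm' (12) + 21 = 7 → 'h'
  'o' (14) + 21 = 9 → 'j'
  'n' (13) + 21 = 8 → 'i'
  'y' (24) + 21 = 19 → 't'
Result = "xzmzhjit"


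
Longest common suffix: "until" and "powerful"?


Word 1: "until"
Word 2: "powerful"
Comparing from end:
  Pos -1: 'l' == 'l'
  Pos -2: 'i' != 'u' (stop)
LCS = "l" (length 1)


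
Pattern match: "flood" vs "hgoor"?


Pattern of "flood": [0, 1, 2, 2, 3]
Pattern of "hgoor": [0, 1, 2, 2, 3]
Patterns match
Same pattern = Yes


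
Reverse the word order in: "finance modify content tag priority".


Original: "finance modify content tag priority"
Words (1..n): finance | modify | content | tag | priority
Reversed (n..1): priority | tag | content | modify | finance
Result = "priority tag content modify finance"


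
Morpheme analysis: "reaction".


Word: "reaction"
Morphemes: re- | act | -ion
Each morpheme carries meaning
= 3 morphemes


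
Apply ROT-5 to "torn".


Word: "torn"
Shift: 5
Each letter → (letter + shift) mod 26:
  't' (19) + 5 = 24 → 'y'
  'o' (14) + 5 = 19 → 't'
  'r' (17) + 5 = 22 → 'w'
  'n' (13) + 5 = 18 → 's'
Result = "ytws"


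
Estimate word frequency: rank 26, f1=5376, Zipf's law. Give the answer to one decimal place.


Zipf's law: f(r) = f(1) / r
f(1) = 5376
f(26) = 5376 / 26
= 206.8 occurrences


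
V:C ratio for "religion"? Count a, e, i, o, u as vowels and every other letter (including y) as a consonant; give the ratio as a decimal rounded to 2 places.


Word: "religion"
Vowels (a,e,i,o,u): 4
Consonants: 4
Ratio = 4/4
= 1.00


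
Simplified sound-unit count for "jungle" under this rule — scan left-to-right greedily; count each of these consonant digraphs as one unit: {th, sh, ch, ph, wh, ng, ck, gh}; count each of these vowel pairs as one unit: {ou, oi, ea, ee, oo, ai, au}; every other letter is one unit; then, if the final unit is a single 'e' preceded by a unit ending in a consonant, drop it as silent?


Word: "jungle" (6 letters)
Left-to-right scan:
  (1) 'j' (letter)
  (2) 'u' (letter)
  (3) 'ng' (digraph)
  (4) 'l' (letter)
  (5) 'e' (letter)
Units from scan: 5
Final unit is 'e' after a consonant -> drop as silent (-1)
Sound units = 4 units


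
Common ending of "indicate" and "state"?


Word 1: "indicate"
Word 2: "state"
Comparing from end:
  Pos -1: 'e' == 'e'
  Pos -2: 't' == 't'
  Pos -3: 'a' == 'a'
  Pos -4: 'c' != 't' (stop)
LCS = "ate" (length 3)


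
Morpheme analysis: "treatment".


Word: "treatment"
Morphemes: treat | -ment
Each morpheme carries meaning
= 2 morphemes


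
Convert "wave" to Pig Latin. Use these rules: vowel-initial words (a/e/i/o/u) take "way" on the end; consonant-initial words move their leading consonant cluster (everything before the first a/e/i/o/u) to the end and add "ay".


Word: "wave"
Starts with consonant(s) → move to end, add 'ay'
Consonant cluster: "w"
Pig Latin = "aveway"


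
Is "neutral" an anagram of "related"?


Word 1: "related" → sorted: adeelrt
Word 2: "neutral" → sorted: aelnrtu
Same letters? adeelrt != aelnrtu
Anagram = No


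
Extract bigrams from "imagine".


Word: "imagine" (length 7)
Number of bigrams = 7 - 2 + 1 = 6
  Position 0: "im"
  Position 1: "ma"
  Position 2: "ag"
  Position 3: "gi"
  Position 4: "in"
  Position 5: "ne"
Bigrams = "im", "ma", "ag", "gi", "in", "ne"


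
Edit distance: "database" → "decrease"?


Word 1: "database" (length 8)
Word 2: "decrease" (length 8)
One optimal edit sequence (insert/delete/substitute each cost 1):
  1. keep 'd'
  2. substitute 'a' -> 'e'  (+1)
  3. substitute 't' -> 'c'  (+1)
  4. substitute 'a' -> 'r'  (+1)
  5. substitute 'b' -> 'e'  (+1)
  6. keep 'a'
  7. keep 's'
  8. keep 'e'
Total edit operations: 4
Edit distance = 4


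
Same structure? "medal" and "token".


Pattern of "medal": [0, 1, 2, 3, 4]
Pattern of "token": [0, 1, 2, 3, 4]
Patterns match
Same pattern = Yes


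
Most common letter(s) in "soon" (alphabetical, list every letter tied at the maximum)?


Word: "soon"
Letter counts:
  'n': 1
  'o': 2
  's': 1
Maximum count = 2
Most frequent = 'o' (2 times each)


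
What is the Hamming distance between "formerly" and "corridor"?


Comparing character by character (same length = 8):
  Pos 0: 'f' vs 'c' !=
  Pos 1: 'o' vs 'o' =
  Pos 2: 'r' vs 'r' =
  Pos 3: 'm' vs 'r' !=
  Pos 4: 'e' vs 'i' !=
  Pos 5: 'r' vs 'd' !=
  Pos 6: 'l' vs 'o' !=
  Pos 7: 'y' vs 'r' !=
Hamming distance = 6


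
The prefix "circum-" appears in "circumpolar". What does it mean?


Prefix: circum-
As in: circumpolar -> circum- + polar
Meaning = around


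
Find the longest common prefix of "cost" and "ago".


Word 1: "cost"
Word 2: "ago"
Comparing from start:
  Pos 0: 'c' != 'a' (stop)
LCP = "" (length 0)


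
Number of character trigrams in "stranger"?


Word: "stranger" (length 8)
Number of 3-grams = length - 3 + 1 = 8 - 3 + 1
= 6


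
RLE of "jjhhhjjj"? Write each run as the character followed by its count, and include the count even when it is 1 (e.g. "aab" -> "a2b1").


String: "jjhhhjjj"
Scanning for consecutive runs:
  'j' x 2
  'h' x 3
  'j' x 3
RLE = "j2h3j3"


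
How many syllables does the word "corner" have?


Word: "corner"
Syllable breakdown: cor-ner
Counting: 2 parts
= 2 syllables


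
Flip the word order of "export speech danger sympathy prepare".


Original: "export speech danger sympathy prepare"
Words (1..n): export | speech | danger | sympathy | prepare
Reversed (n..1): prepare | sympathy | danger | speech | export
Result = "prepare sympathy danger speech export"


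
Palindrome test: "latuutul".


Word: "latuutul"
Reversed: "lutuutal"
Forward == Backward? latuutul != lutuutal
Palindrome = No


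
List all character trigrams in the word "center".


Word: "center" (length 6)
Number of trigrams = 6 - 3 + 1 = 4
  Position 0: "cen"
  Position 1: "ent"
  Position 2: "nte"
  Position 3: "ter"
Trigrams = "cen", "ent", "nte", "ter"


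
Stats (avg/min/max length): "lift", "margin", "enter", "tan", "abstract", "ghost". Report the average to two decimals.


Lengths: "lift"=4, "margin"=6, "enter"=5, "tan"=3, "abstract"=8, "ghost"=5
Sum = 31, Count = 6
Average = 31/6 = 5.17
= avg=5.17, min=3, max=8


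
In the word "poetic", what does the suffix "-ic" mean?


Suffix: -ic
Example: poetic = poet + -ic
Meaning = relating to


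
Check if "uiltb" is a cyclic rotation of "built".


Word: "built", Candidate: "uiltb"
Method: check if candidate is substring of word+word
"builtbuilt" contains "uiltb"? Yes
Is rotation = Yes


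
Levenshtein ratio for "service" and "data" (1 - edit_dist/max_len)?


Word 1: "service" (length 7)
Word 2: "data" (length 4)
One optimal edit sequence:
  1. delete 's'  (+1)
  2. delete 'e'  (+1)
  3. delete 'r'  (+1)
  4. substitute 'v' -> 'd'  (+1)
  5. substitute 'i' -> 'a'  (+1)
  6. substitute 'c' -> 't'  (+1)
  7. substitute 'e' -> 'a'  (+1)
Edit distance = 7
Max length = max(7, 4) = 7
Similarity = 1 - 7/7
= 0.0000


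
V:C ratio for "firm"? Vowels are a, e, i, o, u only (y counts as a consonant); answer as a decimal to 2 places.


Word: "firm"
Vowels (a,e,i,o,u): 1
Consonants: 3
Ratio = 1/3
= 0.33


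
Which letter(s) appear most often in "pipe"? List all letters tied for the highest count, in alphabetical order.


Word: "pipe"
Letter counts:
  'e': 1
  'i': 1
  'p': 2
Maximum count = 2
Most frequent = 'p' (2 times each)


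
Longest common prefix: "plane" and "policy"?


Word 1: "plane"
Word 2: "policy"
Comparing from start:
  Pos 0: 'p' == 'p'
  Pos 1: 'l' != 'o' (stop)
LCP = "p" (length 1)


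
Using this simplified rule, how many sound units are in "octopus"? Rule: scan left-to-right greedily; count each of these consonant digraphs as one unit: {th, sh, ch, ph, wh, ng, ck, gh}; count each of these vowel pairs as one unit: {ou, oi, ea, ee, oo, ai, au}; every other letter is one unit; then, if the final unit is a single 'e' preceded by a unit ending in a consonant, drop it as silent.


Word: "octopus" (7 letters)
Left-to-right scan:
  1. 'o' (letter)
  2. 'c' (letter)
  3. 't' (letter)
  4. 'o' (letter)
  5. 'p' (letter)
  6. 'u' (letter)
  7. 's' (letter)
Units from scan: 7
Sound units = 7 units


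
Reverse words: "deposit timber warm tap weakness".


Original: "deposit timber warm tap weakness"
Words (1..n): deposit | timber | warm | tap | weakness
Reversed (n..1): weakness | tap | warm | timber | deposit
Result = "weakness tap warm timber deposit"


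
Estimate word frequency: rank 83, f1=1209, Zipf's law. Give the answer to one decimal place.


Zipf's law: f(r) = f(1) / r
f(1) = 1209
f(83) = 1209 / 83
= 14.6 occurrences


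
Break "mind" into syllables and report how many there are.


Word: "mind"
Syllable breakdown: mind
Counting: 1 part
= 1 syllable


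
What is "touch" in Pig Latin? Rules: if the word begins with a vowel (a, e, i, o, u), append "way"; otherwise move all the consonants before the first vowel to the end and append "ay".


Word: "touch"
Starts with consonant(s) → move to end, add 'ay'
Consonant cluster: "t"
Pig Latin = "ouchtay"


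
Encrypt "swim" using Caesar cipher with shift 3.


Word: "swim"
Shift: 3
Each letter → (letter + shift) mod 26:
  's' (18) + 3 = 21 → 'v'
  'w' (22) + 3 = 25 → 'z'
  'i' (8) + 3 = 11 → 'l'
  'm' (12) + 3 = 15 → 'p'
Result = "vzlp"


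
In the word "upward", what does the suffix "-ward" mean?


Suffix: -ward
Example: upward (up + -ward)
Meaning = in the direction of


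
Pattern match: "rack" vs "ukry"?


Pattern of "rack": [0, 1, 2, 3]
Pattern of "ukry": [0, 1, 2, 3]
Patterns match
Same pattern = Yes


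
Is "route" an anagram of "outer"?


Word 1: "outer" → sorted: eortu
Word 2: "route" → sorted: eortu
Same letters? eortu == eortu
Anagram = Yes


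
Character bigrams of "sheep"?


Word: "sheep" (length 5)
Number of bigrams = 5 - 2 + 1 = 4
  Position 0: "sh"
  Position 1: "he"
  Position 2: "ee"
  Position 3: "ep"
Bigrams = "sh", "he", "ee", "ep"


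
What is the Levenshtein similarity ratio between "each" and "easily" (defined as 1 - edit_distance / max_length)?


Word 1: "each" (length 4)
Word 2: "easily" (length 6)
One optimal edit sequence:
  1. keep 'e'
  2. keep 'a'
  3. insert 's'  (+1)
  4. insert 'i'  (+1)
  5. substitute 'c' -> 'l'  (+1)
  6. substitute 'h' -> 'y'  (+1)
Edit distance = 4
Max length = max(4, 6) = 6
Similarity = 1 - 4/6
= 0.3333


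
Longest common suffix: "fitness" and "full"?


Word 1: "fitness"
Word 2: "full"
Comparing from end:
  Pos -1: 's' != 'l' (stop)
LCS = "" (length 0)


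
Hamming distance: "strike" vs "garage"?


Comparing character by character (same length = 6):
  Pos 0: 's' vs 'g' !=
  Pos 1: 't' vs 'a' !=
  Pos 2: 'r' vs 'r' =
  Pos 3: 'i' vs 'a' !=
  Pos 4: 'k' vs 'g' !=
  Pos 5: 'e' vs 'e' =
Hamming distance = 4


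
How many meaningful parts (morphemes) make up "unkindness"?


Word: "unkindness"
Morphemes: un- / kind / -ness
Each morpheme carries meaning
= 3 morphemes


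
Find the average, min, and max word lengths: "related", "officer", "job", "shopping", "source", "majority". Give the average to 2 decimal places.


Lengths: "related"=7, "officer"=7, "job"=3, "shopping"=8, "source"=6, "majority"=8
Sum = 39, Count = 6
Average = 39/6 = 6.50
= avg=6.50, min=3, max=8


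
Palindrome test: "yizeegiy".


Word: "yizeegiy"
Reversed: "yigeeziy"
Forward == Backward? yizeegiy != yigeeziy
Palindrome = No


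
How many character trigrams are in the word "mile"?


Word: "mile" (length 4)
Number of 3-grams = length - 3 + 1 = 4 - 3 + 1
= 2


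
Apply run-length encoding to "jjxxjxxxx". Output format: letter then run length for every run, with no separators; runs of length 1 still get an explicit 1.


String: "jjxxjxxxx"
Scanning for consecutive runs:
  'j' x 2
  'x' x 2
  'j' x 1
  'x' x 4
RLE = "j2x2j1x4"


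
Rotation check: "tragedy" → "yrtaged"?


Word: "tragedy", Candidate: "yrtaged"
Method: check if candidate is substring of word+word
"tragedytragedy" contains "yrtaged"? No
Is rotation = No


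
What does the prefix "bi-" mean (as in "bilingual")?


Prefix: bi-
As in: bilingual -> bi- + lingual
Meaning = two


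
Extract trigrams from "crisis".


Word: "crisis" (length 6)
Number of trigrams = 6 - 3 + 1 = 4
  Position 0: "cri"
  Position 1: "ris"
  Position 2: "isi"
  Position 3: "sis"
Trigrams = "cri", "ris", "isi", "sis"


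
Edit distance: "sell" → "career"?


Word 1: "sell" (length 4)
Word 2: "career" (length 6)
One optimal edit sequence (insert/delete/substitute each cost 1):
  1. insert 'c'  (+1)
  2. insert 'a'  (+1)
  3. substitute 's' -> 'r'  (+1)
  4. keep 'e'
  5. substitute 'l' -> 'e'  (+1)
  6. substitute 'l' -> 'r'  (+1)
Total edit operations: 5
Edit distance = 5


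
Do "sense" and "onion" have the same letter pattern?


Pattern of "sense": [0, 1, 2, 0, 1]
Pattern of "onion": [0, 1, 2, 0, 1]
Patterns match
Same pattern = Yes


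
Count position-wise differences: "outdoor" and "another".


Comparing character by character (same length = 7):
  Pos 0: 'o' vs 'a' !=
  Pos 1: 'u' vs 'n' !=
  Pos 2: 't' vs 'o' !=
  Pos 3: 'd' vs 't' !=
  Pos 4: 'o' vs 'h' !=
  Pos 5: 'o' vs 'e' !=
  Pos 6: 'r' vs 'r' =
Hamming distance = 6


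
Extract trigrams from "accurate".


Word: "accurate" (length 8)
Number of trigrams = 8 - 3 + 1 = 6
  Position 0: "acc"
  Position 1: "ccu"
  Position 2: "cur"
  Position 3: "ura"
  Position 4: "rat"
  Position 5: "ate"
Trigrams = "acc", "ccu", "cur", "ura", "rat", "ate"


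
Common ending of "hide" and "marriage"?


Word 1: "hide"
Word 2: "marriage"
Comparing from end:
  Pos -1: 'e' == 'e'
  Pos -2: 'd' != 'g' (stop)
LCS = "e" (length 1)


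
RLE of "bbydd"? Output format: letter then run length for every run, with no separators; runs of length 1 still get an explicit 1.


String: "bbydd"
Scanning for consecutive runs:
  'b' x 2
  'y' x 1
  'd' x 2
RLE = "b2y1d2"


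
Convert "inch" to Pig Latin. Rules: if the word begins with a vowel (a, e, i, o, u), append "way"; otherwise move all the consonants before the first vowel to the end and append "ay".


Word: "inch"
Starts with vowel → add 'way'
Pig Latin = "inchway"


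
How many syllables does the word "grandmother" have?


Word: "grandmother"
Syllable breakdown: grand-moth-er
Counting: 3 parts
= 3 syllables


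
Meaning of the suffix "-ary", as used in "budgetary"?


Suffix: -ary
As in: budgetary -> budget + -ary
Meaning = relating to


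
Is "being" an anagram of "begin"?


Word 1: "begin" → sorted: begin
Word 2: "being" → sorted: begin
Same letters? begin == begin
Anagram = Yes


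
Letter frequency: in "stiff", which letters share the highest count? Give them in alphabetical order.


Word: "stiff"
Letter counts:
  'f': 2
  'i': 1
  's': 1
  't': 1
Maximum count = 2
Most frequent = 'f' (2 times each)


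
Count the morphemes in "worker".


Word: "worker"
Morphemes: work + -er
Each morpheme carries meaning
= 2 morphemes


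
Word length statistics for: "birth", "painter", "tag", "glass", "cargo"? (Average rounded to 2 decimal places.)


Lengths: "birth"=5, "painter"=7, "tag"=3, "glass"=5, "cargo"=5
Sum = 25, Count = 5
Average = 25/5 = 5.00
= avg=5.00, min=3, max=7


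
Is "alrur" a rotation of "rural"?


Word: "rural", Candidate: "alrur"
Method: check if candidate is substring of word+word
"ruralrural" contains "alrur"? Yes
Is rotation = Yes


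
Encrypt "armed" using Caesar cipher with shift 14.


Word: "armed"
Shift: 14
Each letter → (letter + shift) mod 26:
  'a' (0) + 14 = 14 → 'o'
  'r' (17) + 14 = 5 → 'f'
  'm' (12) + 14 = 0 → 'a'
  'e' (4) + 14 = 18 → 's'
  'd' (3) + 14 = 17 → 'r'
Result = "ofasr"


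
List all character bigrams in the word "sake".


Word: "sake" (length 4)
Number of bigrams = 4 - 2 + 1 = 3
  Position 0: "sa"
  Position 1: "ak"
  Position 2: "ke"
Bigrams = "sa", "ak", "ke"


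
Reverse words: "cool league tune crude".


Original: "cool league tune crude"
Words (1..n): cool | league | tune | crude
Reversed (n..1): crude | tune | league | cool
Result = "crude tune league cool"


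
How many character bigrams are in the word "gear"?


Word: "gear" (length 4)
Number of 2-grams = length - 2 + 1 = 4 - 2 + 1
= 3


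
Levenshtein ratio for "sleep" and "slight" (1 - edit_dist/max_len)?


Word 1: "sleep" (length 5)
Word 2: "slight" (length 6)
One optimal edit sequence:
  1. keep 's'
  2. keep 'l'
  3. insert 'i'  (+1)
  4. substitute 'e' -> 'g'  (+1)
  5. substitute 'e' -> 'h'  (+1)
  6. substitute 'p' -> 't'  (+1)
Edit distance = 4
Max length = max(5, 6) = 6
Similarity = 1 - 4/6
= 0.3333


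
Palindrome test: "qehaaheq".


Word: "qehaaheq"
Reversed: "qehaaheq"
Forward == Backward? qehaaheq == qehaaheq
Palindrome = Yes


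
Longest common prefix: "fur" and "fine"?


Word 1: "fur"
Word 2: "fine"
Comparing from start:
  Pos 0: 'f' == 'f'
  Pos 1: 'u' != 'i' (stop)
LCP = "f" (length 1)


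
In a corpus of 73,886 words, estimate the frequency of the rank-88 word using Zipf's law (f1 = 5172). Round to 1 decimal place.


Zipf's law: f(r) = f(1) / r
f(1) = 5172
f(88) = 5172 / 88
= 58.8 occurrences


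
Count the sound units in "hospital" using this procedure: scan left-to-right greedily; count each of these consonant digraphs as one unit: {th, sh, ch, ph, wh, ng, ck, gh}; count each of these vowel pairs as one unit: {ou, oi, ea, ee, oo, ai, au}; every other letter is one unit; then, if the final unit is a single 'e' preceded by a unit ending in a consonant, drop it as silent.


Word: "hospital" (8 letters)
Left-to-right scan:
  [1] 'h' (letter)
  [2] 'o' (letter)
  [3] 's' (letter)
  [4] 'p' (letter)
  [5] 'i' (letter)
  [6] 't' (letter)
  [7] 'a' (letter)
  [8] 'l' (letter)
Units from scan: 8
Sound units = 8 units


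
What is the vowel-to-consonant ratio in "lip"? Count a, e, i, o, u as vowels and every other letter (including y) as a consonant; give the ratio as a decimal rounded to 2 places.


Word: "lip"
Vowels (a,e,i,o,u): 1
Consonants: 2
Ratio = 1/2
= 0.50


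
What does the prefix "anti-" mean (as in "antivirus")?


Prefix: anti-
As in: antivirus -> anti- + virus
Meaning = against


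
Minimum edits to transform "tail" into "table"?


Word 1: "tail" (length 4)
Word 2: "table" (length 5)
One optimal edit sequence (insert/delete/substitute each cost 1):
  1. keep 't'
  2. keep 'a'
  3. substitute 'i' -> 'b'  (+1)
  4. keep 'l'
  5. insert 'e'  (+1)
Total edit operations: 2
Edit distance = 2


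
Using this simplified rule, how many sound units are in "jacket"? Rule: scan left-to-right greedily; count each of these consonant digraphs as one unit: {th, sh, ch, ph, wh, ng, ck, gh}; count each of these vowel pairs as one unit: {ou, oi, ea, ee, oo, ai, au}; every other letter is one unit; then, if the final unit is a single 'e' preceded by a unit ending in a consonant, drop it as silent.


Word: "jacket" (6 letters)
Left-to-right scan:
  [1] 'j' (letter)
  [2] 'a' (letter)
  [3] 'ck' (digraph)
  [4] 'e' (letter)
  [5] 't' (letter)
Units from scan: 5
Sound units = 5 units


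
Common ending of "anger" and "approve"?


Word 1: "anger"
Word 2: "approve"
Comparing from end:
  Pos -1: 'r' != 'e' (stop)
LCS = "" (length 0)


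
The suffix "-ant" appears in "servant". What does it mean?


Suffix: -ant
Example: servant = serve + -ant, with a spelling change
Meaning = one who / that which


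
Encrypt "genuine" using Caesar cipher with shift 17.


Word: "genuine"
Shift: 17
Each letter → (letter + shift) mod 26:
  'g' (6) + 17 = 23 → 'x'
  'e' (4) + 17 = 21 → 'v'
  'n' (13) + 17 = 4 → 'e'
  'u' (20) + 17 = 11 → 'l'
  'i' (8) + 17 = 25 → 'z'
  'n' (13) + 17 = 4 → 'e'
  'e' (4) + 17 = 21 → 'v'
Result = "xvelzev"


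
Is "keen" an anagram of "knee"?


Word 1: "knee" → sorted: eekn
Word 2: "keen" → sorted: eekn
Same letters? eekn == eekn
Anagram = Yes


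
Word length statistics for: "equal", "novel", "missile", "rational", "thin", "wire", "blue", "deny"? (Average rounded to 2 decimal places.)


Lengths: "equal"=5, "novel"=5, "missile"=7, "rational"=8, "thin"=4, "wire"=4, "blue"=4, "deny"=4
Sum = 41, Count = 8
Average = 41/8 = 5.13
= avg=5.13, min=4, max=8


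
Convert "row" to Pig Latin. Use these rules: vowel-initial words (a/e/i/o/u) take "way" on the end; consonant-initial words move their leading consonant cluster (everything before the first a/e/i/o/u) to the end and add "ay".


Word: "row"
Starts with consonant(s) → move to end, add 'ay'
Consonant cluster: "r"
Pig Latin = "owray"


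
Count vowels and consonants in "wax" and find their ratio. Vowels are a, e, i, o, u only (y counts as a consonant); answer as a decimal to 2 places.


Word: "wax"
Vowels (a,e,i,o,u): 1
Consonants: 2
Ratio = 1/2
= 0.50


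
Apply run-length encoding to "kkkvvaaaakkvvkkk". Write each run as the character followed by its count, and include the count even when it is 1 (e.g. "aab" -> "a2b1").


String: "kkkvvaaaakkvvkkk"
Scanning for consecutive runs:
  'k' x 3
  'v' x 2
  'a' x 4
  'k' x 2
  'v' x 2
  'k' x 3
RLE = "k3v2a4k2v2k3"


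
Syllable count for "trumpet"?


Word: "trumpet"
Syllable breakdown: trum | pet
Counting: 2 parts
= 2 syllables


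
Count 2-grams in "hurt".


Word: "hurt" (length 4)
Number of 2-grams = length - 2 + 1 = 4 - 2 + 1
= 3


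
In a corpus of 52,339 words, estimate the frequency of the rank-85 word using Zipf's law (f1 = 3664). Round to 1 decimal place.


Zipf's law: f(r) = f(1) / r
f(1) = 3664
f(85) = 3664 / 85
= 43.1 occurrences


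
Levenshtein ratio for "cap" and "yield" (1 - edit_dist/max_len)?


Word 1: "cap" (length 3)
Word 2: "yield" (length 5)
One optimal edit sequence:
  1. insert 'y'  (+1)
  2. insert 'i'  (+1)
  3. substitute 'c' -> 'e'  (+1)
  4. substitute 'a' -> 'l'  (+1)
  5. substitute 'p' -> 'd'  (+1)
Edit distance = 5
Max length = max(3, 5) = 5
Similarity = 1 - 5/5
= 0.0000


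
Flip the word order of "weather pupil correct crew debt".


Original: "weather pupil correct crew debt"
Words (1..n): weather | pupil | correct | crew | debt
Reversed (n..1): debt | crew | correct | pupil | weather
Result = "debt crew correct pupil weather"


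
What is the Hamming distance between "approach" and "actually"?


Comparing character by character (same length = 8):
  Pos 0: 'a' vs 'a' =
  Pos 1: 'p' vs 'c' !=
  Pos 2: 'p' vs 't' !=
  Pos 3: 'r' vs 'u' !=
  Pos 4: 'o' vs 'a' !=
  Pos 5: 'a' vs 'l' !=
  Pos 6: 'c' vs 'l' !=
  Pos 7: 'h' vs 'y' !=
Hamming distance = 7


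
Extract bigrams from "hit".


Word: "hit" (length 3)
Number of bigrams = 3 - 2 + 1 = 2
  Position 0: "hi"
  Position 1: "it"
Bigrams = "hi", "it"


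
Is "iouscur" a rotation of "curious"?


Word: "curious", Candidate: "iouscur"
Method: check if candidate is substring of word+word
"curiouscurious" contains "iouscur"? Yes
Is rotation = Yes


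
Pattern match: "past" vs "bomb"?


Pattern of "past": [0, 1, 2, 3]
Pattern of "bomb": [0, 1, 2, 0]
Patterns do not match
Same pattern = No


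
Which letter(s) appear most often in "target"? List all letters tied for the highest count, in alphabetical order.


Word: "target"
Letter counts:
  'a': 1
  'e': 1
  'g': 1
  'r': 1
  't': 2
Maximum count = 2
Most frequent = 't' (2 times each)


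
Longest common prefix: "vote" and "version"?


Word 1: "vote"
Word 2: "version"
Comparing from start:
  Pos 0: 'v' == 'v'
  Pos 1: 'o' != 'e' (stop)
LCP = "v" (length 1)


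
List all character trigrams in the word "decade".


Word: "decade" (length 6)
Number of trigrams = 6 - 3 + 1 = 4
  Position 0: "dec"
  Position 1: "eca"
  Position 2: "cad"
  Position 3: "ade"
Trigrams = "dec", "eca", "cad", "ade"


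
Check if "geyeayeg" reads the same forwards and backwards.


Word: "geyeayeg"
Reversed: "geyaeyeg"
Forward == Backward? geyeayeg != geyaeyeg
Palindrome = No


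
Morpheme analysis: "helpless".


Word: "helpless"
Morphemes: help | -less
Each morpheme carries meaning
= 2 morphemes


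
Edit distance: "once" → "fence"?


Word 1: "once" (length 4)
Word 2: "fence" (length 5)
One optimal edit sequence (insert/delete/substitute each cost 1):
  1. insert 'f'  (+1)
  2. substitute 'o' -> 'e'  (+1)
  3. keep 'n'
  4. keep 'c'
  5. keep 'e'
Total edit operations: 2
Edit distance = 2


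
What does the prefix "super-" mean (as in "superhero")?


Prefix: super-
As in: superhero -> super- + hero
Meaning = above / beyond


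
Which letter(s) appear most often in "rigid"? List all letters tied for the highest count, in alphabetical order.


Word: "rigid"
Letter counts:
  'd': 1
  'g': 1
  'i': 2
  'r': 1
Maximum count = 2
Most frequent = 'i' (2 times each)


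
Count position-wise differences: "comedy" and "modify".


Comparing character by character (same length = 6):
  Pos 0: 'c' vs 'm' !=
  Pos 1: 'o' vs 'o' =
  Pos 2: 'm' vs 'd' !=
  Pos 3: 'e' vs 'i' !=
  Pos 4: 'd' vs 'f' !=
  Pos 5: 'y' vs 'y' =
Hamming distance = 4


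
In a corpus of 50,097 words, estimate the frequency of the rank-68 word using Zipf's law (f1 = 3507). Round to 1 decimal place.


Zipf's law: f(r) = f(1) / r
f(1) = 3507
f(68) = 3507 / 68
= 51.6 occurrences


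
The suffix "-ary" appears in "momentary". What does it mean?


Suffix: -ary
As in: momentary -> moment + -ary
Meaning = relating to


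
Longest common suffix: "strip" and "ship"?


Word 1: "strip"
Word 2: "ship"
Comparing from end:
  Pos -1: 'p' == 'p'
  Pos -2: 'i' == 'i'
  Pos -3: 'r' != 'h' (stop)
LCS = "ip" (length 2)


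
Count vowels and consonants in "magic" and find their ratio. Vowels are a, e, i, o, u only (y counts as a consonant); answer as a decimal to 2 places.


Word: "magic"
Vowels (a,e,i,o,u): 2
Consonants: 3
Ratio = 2/3
= 0.67


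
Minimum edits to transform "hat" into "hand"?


Word 1: "hat" (length 3)
Word 2: "hand" (length 4)
One optimal edit sequence (insert/delete/substitute each cost 1):
  1. keep 'h'
  2. keep 'a'
  3. insert 'n'  (+1)
  4. substitute 't' -> 'd'  (+1)
Total edit operations: 2
Edit distance = 2


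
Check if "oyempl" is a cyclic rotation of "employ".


Word: "employ", Candidate: "oyempl"
Method: check if candidate is substring of word+word
"employemploy" contains "oyempl"? Yes
Is rotation = Yes


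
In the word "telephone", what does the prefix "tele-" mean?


Prefix: tele-
Example: telephone (tele- + phone)
Meaning = distant


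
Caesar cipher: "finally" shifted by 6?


Word: "finally"
Shift: 6
Each letter → (letter + shift) mod 26:
  'f' (5) + 6 = 11 → 'l'
  'i' (8) + 6 = 14 → 'o'
  'n' (13) + 6 = 19 → 't'
  'a' (0) + 6 = 6 → 'g'
  'l' (11) + 6 = 17 → 'r'
  'l' (11) + 6 = 17 → 'r'
  'y' (24) + 6 = 4 → 'e'
Result = "lotgrre"


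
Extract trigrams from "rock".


Word: "rock" (length 4)
Number of trigrams = 4 - 3 + 1 = 2
  Position 0: "roc"
  Position 1: "ock"
Trigrams = "roc", "ock"


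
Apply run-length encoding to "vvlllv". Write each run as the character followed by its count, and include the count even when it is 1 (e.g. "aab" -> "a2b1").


String: "vvlllv"
Scanning for consecutive runs:
  'v' x 2
  'l' x 3
  'v' x 1
RLE = "v2l3v1"


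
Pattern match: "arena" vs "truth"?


Pattern of "arena": [0, 1, 2, 3, 0]
Pattern of "truth": [0, 1, 2, 0, 3]
Patterns do not match
Same pattern = No


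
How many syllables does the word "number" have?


Word: "number"
Syllable breakdown: num · ber
Counting: 2 parts
= 2 syllables


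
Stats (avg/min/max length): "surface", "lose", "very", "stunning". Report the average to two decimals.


Lengths: "surface"=7, "lose"=4, "very"=4, "stunning"=8
Sum = 23, Count = 4
Average = 23/4 = 5.75
= avg=5.75, min=4, max=8


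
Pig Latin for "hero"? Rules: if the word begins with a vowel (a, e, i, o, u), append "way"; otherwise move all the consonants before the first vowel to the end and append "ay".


Word: "hero"
Starts with consonant(s) → move to end, add 'ay'
Consonant cluster: "h"
Pig Latin = "erohay"


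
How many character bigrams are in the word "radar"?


Word: "radar" (length 5)
Number of 2-grams = length - 2 + 1 = 5 - 2 + 1
= 4


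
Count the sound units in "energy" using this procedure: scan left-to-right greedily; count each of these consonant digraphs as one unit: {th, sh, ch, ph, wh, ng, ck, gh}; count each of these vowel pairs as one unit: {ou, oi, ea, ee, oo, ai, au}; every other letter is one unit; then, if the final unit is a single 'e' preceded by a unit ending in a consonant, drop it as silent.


Word: "energy" (6 letters)
Left-to-right scan:
  1. 'e' (letter)
  2. 'n' (letter)
  3. 'e' (letter)
  4. 'r' (letter)
  5. 'g' (letter)
  6. 'y' (letter)
Units from scan: 6
Sound units = 6 units


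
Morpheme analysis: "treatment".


Word: "treatment"
Morphemes: treat + -ment
Each morpheme carries meaning
= 2 morphemes


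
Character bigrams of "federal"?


Word: "federal" (length 7)
Number of bigrams = 7 - 2 + 1 = 6
  Position 0: "fe"
  Position 1: "ed"
  Position 2: "de"
  Position 3: "er"
  Position 4: "ra"
  Position 5: "al"
Bigrams = "fe", "ed", "de", "er", "ra", "al"


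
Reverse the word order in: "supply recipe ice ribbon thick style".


Original: "supply recipe ice ribbon thick style"
Words (1..n): supply | recipe | ice | ribbon | thick | style
Reversed (n..1): style | thick | ribbon | ice | recipe | supply
Result = "style thick ribbon ice recipe supply"


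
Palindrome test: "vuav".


Word: "vuav"
Reversed: "vauv"
Forward == Backward? vuav != vauv
Palindrome = No


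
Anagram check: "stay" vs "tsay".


Word 1: "stay" → sorted: asty
Word 2: "tsay" → sorted: asty
Same letters? asty == asty
Anagram = Yes


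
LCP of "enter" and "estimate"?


Word 1: "enter"
Word 2: "estimate"
Comparing from start:
  Pos 0: 'e' == 'e'
  Pos 1: 'n' != 's' (stop)
LCP = "e" (length 1)


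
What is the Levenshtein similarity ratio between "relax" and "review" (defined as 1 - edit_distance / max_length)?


Word 1: "relax" (length 5)
Word 2: "review" (length 6)
One optimal edit sequence:
  1. keep 'r'
  2. keep 'e'
  3. insert 'v'  (+1)
  4. substitute 'l' -> 'i'  (+1)
  5. substitute 'a' -> 'e'  (+1)
  6. substitute 'x' -> 'w'  (+1)
Edit distance = 4
Max length = max(5, 6) = 6
Similarity = 1 - 4/6
= 0.3333


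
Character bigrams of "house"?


Word: "house" (length 5)
Number of bigrams = 5 - 2 + 1 = 4
  Position 0: "ho"
  Position 1: "ou"
  Position 2: "us"
  Position 3: "se"
Bigrams = "ho", "ou", "us", "se"


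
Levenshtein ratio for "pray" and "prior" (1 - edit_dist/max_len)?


Word 1: "pray" (length 4)
Word 2: "prior" (length 5)
One optimal edit sequence:
  1. keep 'p'
  2. keep 'r'
  3. insert 'i'  (+1)
  4. substitute 'a' -> 'o'  (+1)
  5. substitute 'y' -> 'r'  (+1)
Edit distance = 3
Max length = max(4, 5) = 5
Similarity = 1 - 3/5
= 0.4000


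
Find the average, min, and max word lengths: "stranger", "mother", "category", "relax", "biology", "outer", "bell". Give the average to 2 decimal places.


Lengths: "stranger"=8, "mother"=6, "category"=8, "relax"=5, "biology"=7, "outer"=5, "bell"=4
Sum = 43, Count = 7
Average = 43/7 = 6.14
= avg=6.14, min=4, max=8


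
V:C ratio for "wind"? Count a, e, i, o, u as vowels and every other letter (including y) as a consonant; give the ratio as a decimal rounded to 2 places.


Word: "wind"
Vowels (a,e,i,o,u): 1
Consonants: 3
Ratio = 1/3
= 0.33


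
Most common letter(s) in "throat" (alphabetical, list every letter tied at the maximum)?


Word: "throat"
Letter counts:
  'a': 1
  'h': 1
  'o': 1
  'r': 1
  't': 2
Maximum count = 2
Most frequent = 't' (2 times each)


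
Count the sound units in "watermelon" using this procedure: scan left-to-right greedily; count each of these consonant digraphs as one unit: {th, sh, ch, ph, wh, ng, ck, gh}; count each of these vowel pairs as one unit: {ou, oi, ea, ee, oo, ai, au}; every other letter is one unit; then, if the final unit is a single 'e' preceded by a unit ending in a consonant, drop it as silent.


Word: "watermelon" (10 letters)
Left-to-right scan:
  (1) 'w' (letter)
  (2) 'a' (letter)
  (3) 't' (letter)
  (4) 'e' (letter)
  (5) 'r' (letter)
  (6) 'm' (letter)
  (7) 'e' (letter)
  (8) 'l' (letter)
  (9) 'o' (letter)
  (10) 'n' (letter)
Units from scan: 10
Sound units = 10 units


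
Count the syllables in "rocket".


Word: "rocket"
Syllable breakdown: rock | et
Counting: 2 parts
= 2 syllables


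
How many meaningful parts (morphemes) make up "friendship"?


Word: "friendship"
Morphemes: friend | -ship
Each morpheme carries meaning
= 2 morphemes


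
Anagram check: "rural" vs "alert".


Word 1: "rural" → sorted: alrru
Word 2: "alert" → sorted: aelrt
Same letters? alrru != aelrt
Anagram = No


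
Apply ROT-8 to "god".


Word: "god"
Shift: 8
Each letter → (letter + shift) mod 26:
  'g' (6) + 8 = 14 → 'o'
  'o' (14) + 8 = 22 → 'w'
  'd' (3) + 8 = 11 → 'l'
Result = "owl"


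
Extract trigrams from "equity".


Word: "equity" (length 6)
Number of trigrams = 6 - 3 + 1 = 4
  Position 0: "equ"
  Position 1: "qui"
  Position 2: "uit"
  Position 3: "ity"
Trigrams = "equ", "qui", "uit", "ity"


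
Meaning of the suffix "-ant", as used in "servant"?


Suffix: -ant
As in: servant -> serve + -ant, with a spelling change
Meaning = one who / that which


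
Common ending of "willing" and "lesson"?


Word 1: "willing"
Word 2: "lesson"
Comparing from end:
  Pos -1: 'g' != 'n' (stop)
LCS = "" (length 0)


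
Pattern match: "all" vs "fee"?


Pattern of "all": [0, 1, 1]
Pattern of "fee": [0, 1, 1]
Patterns match
Same pattern = Yes


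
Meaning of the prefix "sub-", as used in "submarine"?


Prefix: sub-
Example: submarine (sub- + marine)
Meaning = under / below


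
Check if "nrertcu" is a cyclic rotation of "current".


Word: "current", Candidate: "nrertcu"
Method: check if candidate is substring of word+word
"currentcurrent" contains "nrertcu"? No
Is rotation = No


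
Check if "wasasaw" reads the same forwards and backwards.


Word: "wasasaw"
Reversed: "wasasaw"
Forward == Backward? wasasaw == wasasaw
Palindrome = Yes


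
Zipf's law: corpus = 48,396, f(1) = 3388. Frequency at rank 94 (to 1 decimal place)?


Zipf's law: f(r) = f(1) / r
f(1) = 3388
f(94) = 3388 / 94
= 36.0 occurrences


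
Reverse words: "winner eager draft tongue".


Original: "winner eager draft tongue"
Words (1..n): winner | eager | draft | tongue
Reversed (n..1): tongue | draft | eager | winner
Result = "tongue draft eager winner"


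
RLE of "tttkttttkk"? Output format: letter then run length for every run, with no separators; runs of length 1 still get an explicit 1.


String: "tttkttttkk"
Scanning for consecutive runs:
  't' x 3
  'k' x 1
  't' x 4
  'k' x 2
RLE = "t3k1t4k2"


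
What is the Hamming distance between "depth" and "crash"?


Comparing character by character (same length = 5):
  Pos 0: 'd' vs 'c' !=
  Pos 1: 'e' vs 'r' !=
  Pos 2: 'p' vs 'a' !=
  Pos 3: 't' vs 's' !=
  Pos 4: 'h' vs 'h' =
Hamming distance = 4


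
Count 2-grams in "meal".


Word: "meal" (length 4)
Number of 2-grams = length - 2 + 1 = 4 - 2 + 1
= 3


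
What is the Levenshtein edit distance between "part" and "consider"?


Word 1: "part" (length 4)
Word 2: "consider" (length 8)
One optimal edit sequence (insert/delete/substitute each cost 1):
  1. insert 'c'  (+1)
  2. insert 'o'  (+1)
  3. insert 'n'  (+1)
  4. insert 's'  (+1)
  5. substitute 'p' -> 'i'  (+1)
  6. substitute 'a' -> 'd'  (+1)
  7. substitute 'r' -> 'e'  (+1)
  8. substitute 't' -> 'r'  (+1)
Total edit operations: 8
Edit distance = 8


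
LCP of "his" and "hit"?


Word 1: "his"
Word 2: "hit"
Comparing from start:
  Pos 0: 'h' == 'h'
  Pos 1: 'i' == 'i'
  Pos 2: 's' != 't' (stop)
LCP = "hi" (length 2)


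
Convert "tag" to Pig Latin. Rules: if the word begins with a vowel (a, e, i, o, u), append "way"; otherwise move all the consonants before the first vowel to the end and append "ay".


Word: "tag"
Starts with consonant(s) → move to end, add 'ay'
Consonant cluster: "t"
Pig Latin = "agtay"


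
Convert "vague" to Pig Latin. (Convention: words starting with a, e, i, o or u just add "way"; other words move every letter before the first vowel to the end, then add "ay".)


Word: "vague"
Starts with consonant(s) → move to end, add 'ay'
Consonant cluster: "v"
Pig Latin = "aguevay"


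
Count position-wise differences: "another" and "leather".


Comparing character by character (same length = 7):
  Pos 0: 'a' vs 'l' !=
  Pos 1: 'n' vs 'e' !=
  Pos 2: 'o' vs 'a' !=
  Pos 3: 't' vs 't' =
  Pos 4: 'h' vs 'h' =
  Pos 5: 'e' vs 'e' =
  Pos 6: 'r' vs 'r' =
Hamming distance = 3


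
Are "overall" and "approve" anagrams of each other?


Word 1: "overall" → sorted: aellorv
Word 2: "approve" → sorted: aeopprv
Same letters? aellorv != aeopprv
Anagram = No
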